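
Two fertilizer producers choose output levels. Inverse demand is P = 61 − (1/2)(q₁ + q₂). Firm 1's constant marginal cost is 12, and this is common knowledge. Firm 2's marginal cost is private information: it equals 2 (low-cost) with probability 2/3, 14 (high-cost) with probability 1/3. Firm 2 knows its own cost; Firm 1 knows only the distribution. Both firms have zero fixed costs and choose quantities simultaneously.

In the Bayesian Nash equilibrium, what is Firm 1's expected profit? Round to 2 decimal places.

Firm 2 with cost c maximizes (61 − (1/2)(q₁+q₂) − c)·q₂, giving q₂(c) = (61 − c − (1/2)q₁).
E[c₂] = 2/3·2 + 1/3·14 = 6
Firm 1's FOC against E[q₂] yields q₁ = (61 − 2·12 + E[c₂])/(3/2) = (61 − 24 + 6)/(3/2) = 28.6667.
E[P] = 61 − (1/2)·(q₁ + E[q₂]) = 26.3333; Firm 1's expected profit = (E[P] − 12)·q₁ = (26.3333 − 12)·28.6667 = 410.889.

410.89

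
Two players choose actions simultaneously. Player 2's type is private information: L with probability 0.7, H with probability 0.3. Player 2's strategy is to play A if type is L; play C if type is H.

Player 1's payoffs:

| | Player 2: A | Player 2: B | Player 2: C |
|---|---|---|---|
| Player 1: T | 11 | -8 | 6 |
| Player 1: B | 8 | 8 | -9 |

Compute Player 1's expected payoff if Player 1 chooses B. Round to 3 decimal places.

2.900

E[B] = 0.7·8 + 0.3·(-9) = 5.6 + (-2.7) = 2.9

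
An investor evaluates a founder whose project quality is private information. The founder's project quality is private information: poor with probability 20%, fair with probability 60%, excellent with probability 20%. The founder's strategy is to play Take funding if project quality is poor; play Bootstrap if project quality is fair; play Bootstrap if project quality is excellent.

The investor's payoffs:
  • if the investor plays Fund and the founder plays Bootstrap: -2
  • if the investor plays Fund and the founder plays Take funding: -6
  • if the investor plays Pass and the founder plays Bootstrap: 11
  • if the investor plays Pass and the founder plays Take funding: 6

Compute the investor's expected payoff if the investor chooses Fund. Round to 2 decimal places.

Take the expectation over the founder's project quality, weighting each type's action by its prior probability.
E[Fund] = 0.2·(-6) + 0.6·(-2) + 0.2·(-2) = (-1.2) + (-1.2) + (-0.4) = -2.8

-2.80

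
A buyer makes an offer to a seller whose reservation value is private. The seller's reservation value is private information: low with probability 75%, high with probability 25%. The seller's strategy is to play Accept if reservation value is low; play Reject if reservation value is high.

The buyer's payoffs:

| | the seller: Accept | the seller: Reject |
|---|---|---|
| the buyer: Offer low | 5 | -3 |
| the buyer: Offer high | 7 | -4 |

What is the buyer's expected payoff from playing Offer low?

3

E[Offer low] = 0.75·5 + 0.25·(-3) = 3.75 + (-0.75) = 3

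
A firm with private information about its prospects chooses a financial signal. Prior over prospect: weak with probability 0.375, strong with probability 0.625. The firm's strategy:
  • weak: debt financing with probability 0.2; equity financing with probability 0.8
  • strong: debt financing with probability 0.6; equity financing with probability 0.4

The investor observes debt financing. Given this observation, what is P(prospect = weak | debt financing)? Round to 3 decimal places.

Apply Bayes' rule using the sender's strategy as the likelihood.
P(debt financing) = 0.375·0.2 + 0.625·0.6 = 0.45
P(weak | debt financing) = (0.375·0.2) / 0.45 = 0.075 / 0.45 = 0.166667

0.167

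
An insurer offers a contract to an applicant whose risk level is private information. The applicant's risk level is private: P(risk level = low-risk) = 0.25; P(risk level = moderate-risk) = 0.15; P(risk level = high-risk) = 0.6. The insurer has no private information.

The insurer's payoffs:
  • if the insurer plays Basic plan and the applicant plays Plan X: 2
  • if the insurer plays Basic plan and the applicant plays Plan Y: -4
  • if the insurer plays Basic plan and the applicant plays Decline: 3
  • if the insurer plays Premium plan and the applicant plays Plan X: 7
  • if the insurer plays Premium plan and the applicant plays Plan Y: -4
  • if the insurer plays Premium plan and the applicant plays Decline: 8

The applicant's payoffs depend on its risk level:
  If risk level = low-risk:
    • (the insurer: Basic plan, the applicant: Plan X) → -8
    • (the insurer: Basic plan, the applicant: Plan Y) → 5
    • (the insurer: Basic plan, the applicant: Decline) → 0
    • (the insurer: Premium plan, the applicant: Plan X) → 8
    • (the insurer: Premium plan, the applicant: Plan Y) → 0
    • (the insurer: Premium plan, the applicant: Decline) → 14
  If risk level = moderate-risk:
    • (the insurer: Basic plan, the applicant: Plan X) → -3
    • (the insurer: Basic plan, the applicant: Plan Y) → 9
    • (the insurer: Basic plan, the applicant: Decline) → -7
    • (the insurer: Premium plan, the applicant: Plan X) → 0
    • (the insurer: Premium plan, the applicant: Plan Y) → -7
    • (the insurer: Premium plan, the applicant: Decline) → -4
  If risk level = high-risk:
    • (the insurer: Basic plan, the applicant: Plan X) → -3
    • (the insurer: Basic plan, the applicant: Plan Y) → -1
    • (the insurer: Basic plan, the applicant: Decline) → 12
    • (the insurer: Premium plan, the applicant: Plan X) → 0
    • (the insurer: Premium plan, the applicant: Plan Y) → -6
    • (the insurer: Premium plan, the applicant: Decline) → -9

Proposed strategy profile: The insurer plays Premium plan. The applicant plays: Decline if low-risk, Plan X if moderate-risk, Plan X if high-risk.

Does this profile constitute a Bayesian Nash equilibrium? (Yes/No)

Yes

A profile is a BNE iff every type of every player is best-responding given beliefs about the other side.
The insurer plays Premium plan: E[Premium plan] = 0.25·(8) + 0.15·(7) + 0.6·(7) = 7.25; E[Basic plan] = 2.25. Best-responding. ✓
The applicant (risk level low-risk), facing Premium plan: Plan X gives 8, Plan Y gives 0, Decline gives 14. Proposed Decline is best. ✓
The applicant (risk level moderate-risk), facing Premium plan: Plan X gives 0, Plan Y gives -7, Decline gives -4. Proposed Plan X is best. ✓
The applicant (risk level high-risk), facing Premium plan: Plan X gives 0, Plan Y gives -6, Decline gives -9. Proposed Plan X is best. ✓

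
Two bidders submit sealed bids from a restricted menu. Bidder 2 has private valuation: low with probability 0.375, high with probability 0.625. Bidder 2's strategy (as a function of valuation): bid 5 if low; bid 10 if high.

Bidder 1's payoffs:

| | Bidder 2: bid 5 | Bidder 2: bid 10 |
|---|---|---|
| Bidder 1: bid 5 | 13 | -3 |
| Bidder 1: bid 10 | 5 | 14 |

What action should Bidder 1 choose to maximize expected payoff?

bid 10

E[bid 5] = 0.375·(13) + 0.625·(-3) = 3
E[bid 10] = 0.375·(5) + 0.625·(14) = 10.625
Best response: bid 10 (10.625 is the largest).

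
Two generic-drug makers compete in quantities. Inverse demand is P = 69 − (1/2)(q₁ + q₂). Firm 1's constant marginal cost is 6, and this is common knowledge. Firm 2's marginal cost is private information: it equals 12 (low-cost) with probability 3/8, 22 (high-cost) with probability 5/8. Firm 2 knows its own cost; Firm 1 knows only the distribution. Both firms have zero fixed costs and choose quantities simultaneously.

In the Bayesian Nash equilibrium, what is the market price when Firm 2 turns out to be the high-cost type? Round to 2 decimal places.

Each type of Firm 2 best-responds to q₁; Firm 1 best-responds to the expected q₂ over Firm 2's types.
Firm 2 with cost c maximizes (69 − (1/2)(q₁+q₂) − c)·q₂, giving q₂(c) = (69 − c − (1/2)q₁).
E[c₂] = 3/8·12 + 5/8·22 = 18.25
Firm 1's FOC against E[q₂] yields q₁ = (69 − 2·6 + E[c₂])/(3/2) = (69 − 12 + 18.25)/(3/2) = 50.1667.
q₂(high-cost) = 21.9167, so P = 69 − (1/2)·(50.1667 + 21.9167) = 32.9583.

32.96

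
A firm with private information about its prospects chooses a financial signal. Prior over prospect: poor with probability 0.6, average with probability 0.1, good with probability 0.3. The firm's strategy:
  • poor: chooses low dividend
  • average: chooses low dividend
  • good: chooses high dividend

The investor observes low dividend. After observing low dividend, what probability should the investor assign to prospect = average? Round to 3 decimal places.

Apply Bayes' rule using the sender's strategy as the likelihood.
P(low dividend) = 0.6·1 + 0.1·1 + 0.3·0 = 0.7
P(average | low dividend) = (0.1·1) / 0.7 = 0.1 / 0.7 = 0.142857

0.143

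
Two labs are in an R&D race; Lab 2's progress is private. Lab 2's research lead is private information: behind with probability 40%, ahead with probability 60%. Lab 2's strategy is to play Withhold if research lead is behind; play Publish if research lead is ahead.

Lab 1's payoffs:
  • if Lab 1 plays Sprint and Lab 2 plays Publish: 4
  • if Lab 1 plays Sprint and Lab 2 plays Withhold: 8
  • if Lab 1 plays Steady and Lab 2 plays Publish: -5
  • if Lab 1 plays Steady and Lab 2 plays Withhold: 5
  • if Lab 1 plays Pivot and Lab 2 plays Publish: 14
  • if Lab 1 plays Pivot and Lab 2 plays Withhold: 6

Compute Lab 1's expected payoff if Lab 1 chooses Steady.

-1

E[Steady] = 0.4·5 + 0.6·(-5) = 2 + (-3) = -1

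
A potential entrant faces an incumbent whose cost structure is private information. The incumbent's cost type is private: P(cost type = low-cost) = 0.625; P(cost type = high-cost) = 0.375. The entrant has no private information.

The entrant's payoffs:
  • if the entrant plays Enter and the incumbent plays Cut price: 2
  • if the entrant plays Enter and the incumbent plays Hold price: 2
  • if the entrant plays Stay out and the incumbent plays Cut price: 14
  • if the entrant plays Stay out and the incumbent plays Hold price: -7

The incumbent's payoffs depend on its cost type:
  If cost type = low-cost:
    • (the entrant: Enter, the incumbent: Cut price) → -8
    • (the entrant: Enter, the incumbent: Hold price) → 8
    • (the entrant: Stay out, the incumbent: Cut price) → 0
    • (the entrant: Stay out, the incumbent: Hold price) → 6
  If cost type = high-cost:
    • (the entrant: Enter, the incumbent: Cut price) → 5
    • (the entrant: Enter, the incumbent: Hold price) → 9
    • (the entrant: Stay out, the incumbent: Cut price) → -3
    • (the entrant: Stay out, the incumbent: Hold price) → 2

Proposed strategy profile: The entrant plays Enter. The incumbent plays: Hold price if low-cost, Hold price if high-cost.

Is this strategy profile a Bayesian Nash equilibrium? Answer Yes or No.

Yes

A profile is a BNE iff every type of every player is best-responding given beliefs about the other side.
The entrant plays Enter: E[Enter] = 0.625·(2) + 0.375·(2) = 2; E[Stay out] = -7. Best-responding. ✓
The incumbent (cost type low-cost), facing Enter: Cut price gives -8, Hold price gives 8. Proposed Hold price is best. ✓
The incumbent (cost type high-cost), facing Enter: Cut price gives 5, Hold price gives 9. Proposed Hold price is best. ✓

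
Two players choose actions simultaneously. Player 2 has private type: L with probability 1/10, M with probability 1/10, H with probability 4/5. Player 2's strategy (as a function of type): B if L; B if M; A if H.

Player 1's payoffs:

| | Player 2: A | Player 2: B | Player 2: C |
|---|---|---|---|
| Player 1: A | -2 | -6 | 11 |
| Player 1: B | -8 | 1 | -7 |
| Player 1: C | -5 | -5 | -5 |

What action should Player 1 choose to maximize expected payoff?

A

E[A] = 1/10·(-6) + 1/10·(-6) + 4/5·(-2) = -14/5
E[B] = 1/10·(1) + 1/10·(1) + 4/5·(-8) = -31/5
E[C] = 1/10·(-5) + 1/10·(-5) + 4/5·(-5) = -5
Best response: A (-14/5 is the largest).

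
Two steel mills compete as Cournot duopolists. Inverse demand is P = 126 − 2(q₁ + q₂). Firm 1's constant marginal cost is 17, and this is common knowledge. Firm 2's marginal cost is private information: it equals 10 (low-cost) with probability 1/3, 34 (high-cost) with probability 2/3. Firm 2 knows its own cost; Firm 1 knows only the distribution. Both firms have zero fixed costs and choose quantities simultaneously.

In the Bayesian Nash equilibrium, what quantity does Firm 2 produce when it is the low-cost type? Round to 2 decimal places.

Firm 2 with cost c maximizes (126 − 2(q₁+q₂) − c)·q₂, giving q₂(c) = (126 − c − 2q₁)/4.
E[c₂] = 1/3·10 + 2/3·34 = 26
Firm 1's FOC against E[q₂] yields q₁ = (126 − 2·17 + E[c₂])/6 = (126 − 34 + 26)/6 = 19.6667.
q₂(low-cost) = (126 − 10 − 2·19.6667)/4 = 19.1667.

19.17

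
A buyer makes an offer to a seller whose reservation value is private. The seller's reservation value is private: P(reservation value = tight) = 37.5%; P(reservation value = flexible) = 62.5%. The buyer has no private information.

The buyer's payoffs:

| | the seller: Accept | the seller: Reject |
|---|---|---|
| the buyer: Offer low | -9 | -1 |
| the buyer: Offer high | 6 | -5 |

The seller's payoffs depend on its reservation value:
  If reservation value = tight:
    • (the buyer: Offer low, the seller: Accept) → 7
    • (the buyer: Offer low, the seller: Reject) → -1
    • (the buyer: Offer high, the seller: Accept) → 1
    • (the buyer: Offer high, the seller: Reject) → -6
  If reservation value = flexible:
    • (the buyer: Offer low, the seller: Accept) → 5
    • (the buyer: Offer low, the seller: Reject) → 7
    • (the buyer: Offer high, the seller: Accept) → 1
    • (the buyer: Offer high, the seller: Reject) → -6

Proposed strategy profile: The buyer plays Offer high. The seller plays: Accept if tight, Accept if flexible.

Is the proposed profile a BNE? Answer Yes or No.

A profile is a BNE iff every type of every player is best-responding given beliefs about the other side.
The buyer plays Offer high: E[Offer high] = 0.375·(6) + 0.625·(6) = 6; E[Offer low] = -9. Best-responding. ✓
The seller (reservation value tight), facing Offer high: Accept gives 1, Reject gives -6. Proposed Accept is best. ✓
The seller (reservation value flexible), facing Offer high: Accept gives 1, Reject gives -6. Proposed Accept is best. ✓

Yes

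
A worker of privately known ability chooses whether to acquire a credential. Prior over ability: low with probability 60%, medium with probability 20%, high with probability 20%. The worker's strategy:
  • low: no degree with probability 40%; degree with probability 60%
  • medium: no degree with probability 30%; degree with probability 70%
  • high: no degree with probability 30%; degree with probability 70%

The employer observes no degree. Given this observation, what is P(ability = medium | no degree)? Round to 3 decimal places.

P(no degree) = 0.6·0.4 + 0.2·0.3 + 0.2·0.3 = 0.36
P(medium | no degree) = (0.2·0.3) / 0.36 = 0.06 / 0.36 = 0.166667

0.167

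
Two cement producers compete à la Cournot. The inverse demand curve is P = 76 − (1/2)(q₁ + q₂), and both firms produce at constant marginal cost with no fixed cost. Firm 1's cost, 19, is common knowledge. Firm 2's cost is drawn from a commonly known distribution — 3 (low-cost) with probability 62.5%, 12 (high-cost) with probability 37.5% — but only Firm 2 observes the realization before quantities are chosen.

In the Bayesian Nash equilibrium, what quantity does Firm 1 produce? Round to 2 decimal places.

29.58

Type-c best response for Firm 2: q₂(c) = (76 − c) − q₁/2.
Firm 1 maximizes expected profit; its first-order condition is 76 − q₁ − (1/2)E[q₂] − 19 = 0.
Substituting E[q₂] and solving: E[c₂] = 6.375, so q₁ = (76 − 2·19 + 6.375)/(3/2) = 29.5833.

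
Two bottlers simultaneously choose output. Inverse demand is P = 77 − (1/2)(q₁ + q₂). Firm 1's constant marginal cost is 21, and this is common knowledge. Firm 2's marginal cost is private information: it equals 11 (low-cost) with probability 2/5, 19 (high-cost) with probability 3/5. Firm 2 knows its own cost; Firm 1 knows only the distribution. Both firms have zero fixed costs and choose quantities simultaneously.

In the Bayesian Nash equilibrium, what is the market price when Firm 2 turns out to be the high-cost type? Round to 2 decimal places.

Each type of Firm 2 best-responds to q₁; Firm 1 best-responds to the expected q₂ over Firm 2's types.
Firm 2 with cost c maximizes (77 − (1/2)(q₁+q₂) − c)·q₂, giving q₂(c) = (77 − c − (1/2)q₁).
E[c₂] = 2/5·11 + 3/5·19 = 15.8
Firm 1's FOC against E[q₂] yields q₁ = (77 − 2·21 + E[c₂])/(3/2) = (77 − 42 + 15.8)/(3/2) = 33.8667.
q₂(high-cost) = 41.0667, so P = 77 − (1/2)·(33.8667 + 41.0667) = 39.5333.

39.53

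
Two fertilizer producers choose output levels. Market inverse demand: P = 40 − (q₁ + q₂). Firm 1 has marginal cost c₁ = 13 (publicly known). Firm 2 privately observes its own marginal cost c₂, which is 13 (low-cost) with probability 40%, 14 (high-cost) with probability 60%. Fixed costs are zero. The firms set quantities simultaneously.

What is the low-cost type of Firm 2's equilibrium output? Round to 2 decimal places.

Firm 2 with cost c maximizes (40 − (q₁+q₂) − c)·q₂, giving q₂(c) = (40 − c − q₁)/2.
E[c₂] = 0.4·13 + 0.6·14 = 13.6
Firm 1's FOC against E[q₂] yields q₁ = (40 − 2·13 + E[c₂])/3 = (40 − 26 + 13.6)/3 = 9.2.
q₂(low-cost) = (40 − 13 − 9.2)/2 = 8.9.

8.90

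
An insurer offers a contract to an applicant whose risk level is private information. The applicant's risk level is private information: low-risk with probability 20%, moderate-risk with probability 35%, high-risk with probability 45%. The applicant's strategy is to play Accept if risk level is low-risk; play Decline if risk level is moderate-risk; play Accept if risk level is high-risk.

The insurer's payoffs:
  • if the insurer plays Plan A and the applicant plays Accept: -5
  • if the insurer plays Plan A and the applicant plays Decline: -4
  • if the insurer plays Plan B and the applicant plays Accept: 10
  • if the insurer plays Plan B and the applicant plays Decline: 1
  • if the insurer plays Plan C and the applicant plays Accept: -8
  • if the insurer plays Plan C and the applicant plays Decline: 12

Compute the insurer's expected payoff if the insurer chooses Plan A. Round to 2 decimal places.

-4.65

E[Plan A] = 0.2·(-5) + 0.35·(-4) + 0.45·(-5) = (-1) + (-1.4) + (-2.25) = -4.65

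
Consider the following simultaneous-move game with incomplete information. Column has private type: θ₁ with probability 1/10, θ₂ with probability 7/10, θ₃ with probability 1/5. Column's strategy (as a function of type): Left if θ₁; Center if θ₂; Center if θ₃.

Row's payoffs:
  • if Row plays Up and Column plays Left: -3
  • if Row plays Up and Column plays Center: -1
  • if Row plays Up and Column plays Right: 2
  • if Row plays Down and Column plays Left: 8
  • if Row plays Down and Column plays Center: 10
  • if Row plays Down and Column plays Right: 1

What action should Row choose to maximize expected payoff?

Down

E[Up] = 1/10·(-3) + 7/10·(-1) + 1/5·(-1) = -6/5
E[Down] = 1/10·(8) + 7/10·(10) + 1/5·(10) = 49/5
Best response: Down (49/5 is the largest).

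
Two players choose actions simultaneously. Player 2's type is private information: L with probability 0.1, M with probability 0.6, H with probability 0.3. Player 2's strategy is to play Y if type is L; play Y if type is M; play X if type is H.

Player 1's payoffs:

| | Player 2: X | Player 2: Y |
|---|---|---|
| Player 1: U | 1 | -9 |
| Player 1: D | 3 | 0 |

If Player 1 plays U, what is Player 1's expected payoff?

E[U] = 0.1·(-9) + 0.6·(-9) + 0.3·1 = (-0.9) + (-5.4) + 0.3 = -6

-6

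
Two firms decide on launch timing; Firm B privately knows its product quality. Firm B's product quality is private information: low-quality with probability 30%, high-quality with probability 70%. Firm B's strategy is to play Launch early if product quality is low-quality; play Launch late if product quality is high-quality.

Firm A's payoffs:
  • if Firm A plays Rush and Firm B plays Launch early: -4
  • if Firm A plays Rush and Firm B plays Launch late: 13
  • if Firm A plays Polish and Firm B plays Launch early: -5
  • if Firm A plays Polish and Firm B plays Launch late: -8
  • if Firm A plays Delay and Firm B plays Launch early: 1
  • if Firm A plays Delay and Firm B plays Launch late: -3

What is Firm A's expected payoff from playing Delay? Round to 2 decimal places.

-1.80

E[Delay] = 0.3·1 + 0.7·(-3) = 0.3 + (-2.1) = -1.8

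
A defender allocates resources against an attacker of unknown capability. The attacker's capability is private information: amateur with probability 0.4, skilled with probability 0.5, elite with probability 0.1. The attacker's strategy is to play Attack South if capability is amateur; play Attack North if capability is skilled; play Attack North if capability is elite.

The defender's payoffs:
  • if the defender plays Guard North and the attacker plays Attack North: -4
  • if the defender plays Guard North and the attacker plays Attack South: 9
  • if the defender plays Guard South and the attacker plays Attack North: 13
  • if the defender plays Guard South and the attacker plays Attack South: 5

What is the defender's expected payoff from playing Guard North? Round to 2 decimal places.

E[Guard North] = 0.4·9 + 0.5·(-4) + 0.1·(-4) = 3.6 + (-2) + (-0.4) = 1.2

1.20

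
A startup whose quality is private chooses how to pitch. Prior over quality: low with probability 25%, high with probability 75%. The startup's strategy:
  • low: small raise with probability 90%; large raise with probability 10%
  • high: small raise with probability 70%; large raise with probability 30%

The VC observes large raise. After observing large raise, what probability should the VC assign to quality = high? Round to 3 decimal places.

P(large raise) = 0.25·0.1 + 0.75·0.3 = 0.25
P(high | large raise) = (0.75·0.3) / 0.25 = 0.225 / 0.25 = 0.9

0.900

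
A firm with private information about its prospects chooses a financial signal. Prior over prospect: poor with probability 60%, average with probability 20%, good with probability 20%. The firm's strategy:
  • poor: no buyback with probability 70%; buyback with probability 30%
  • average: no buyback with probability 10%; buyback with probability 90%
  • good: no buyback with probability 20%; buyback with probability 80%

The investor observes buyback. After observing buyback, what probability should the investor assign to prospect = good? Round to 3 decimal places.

P(buyback) = 0.6·0.3 + 0.2·0.9 + 0.2·0.8 = 0.52
P(good | buyback) = (0.2·0.8) / 0.52 = 0.16 / 0.52 = 0.307692

0.308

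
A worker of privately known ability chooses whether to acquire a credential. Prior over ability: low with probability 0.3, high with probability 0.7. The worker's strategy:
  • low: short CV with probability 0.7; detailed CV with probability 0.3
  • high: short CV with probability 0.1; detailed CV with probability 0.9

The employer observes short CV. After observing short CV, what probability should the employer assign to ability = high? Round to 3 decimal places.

0.250

Apply Bayes' rule using the sender's strategy as the likelihood.
P(short CV) = 0.3·0.7 + 0.7·0.1 = 0.28
P(high | short CV) = (0.7·0.1) / 0.28 = 0.07 / 0.28 = 0.25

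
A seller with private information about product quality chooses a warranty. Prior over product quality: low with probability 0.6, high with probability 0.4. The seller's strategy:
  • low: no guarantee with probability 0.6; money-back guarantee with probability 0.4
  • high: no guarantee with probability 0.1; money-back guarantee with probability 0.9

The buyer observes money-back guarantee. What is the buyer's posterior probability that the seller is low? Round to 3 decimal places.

0.400

P(money-back guarantee) = 0.6·0.4 + 0.4·0.9 = 0.6
P(low | money-back guarantee) = (0.6·0.4) / 0.6 = 0.24 / 0.6 = 0.4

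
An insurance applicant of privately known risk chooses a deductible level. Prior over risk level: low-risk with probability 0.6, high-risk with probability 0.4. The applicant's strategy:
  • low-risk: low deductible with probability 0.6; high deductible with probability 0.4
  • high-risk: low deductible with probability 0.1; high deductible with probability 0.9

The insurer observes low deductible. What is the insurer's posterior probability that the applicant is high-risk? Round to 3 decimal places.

0.100

P(low deductible) = 0.6·0.6 + 0.4·0.1 = 0.4
P(high-risk | low deductible) = (0.4·0.1) / 0.4 = 0.04 / 0.4 = 0.1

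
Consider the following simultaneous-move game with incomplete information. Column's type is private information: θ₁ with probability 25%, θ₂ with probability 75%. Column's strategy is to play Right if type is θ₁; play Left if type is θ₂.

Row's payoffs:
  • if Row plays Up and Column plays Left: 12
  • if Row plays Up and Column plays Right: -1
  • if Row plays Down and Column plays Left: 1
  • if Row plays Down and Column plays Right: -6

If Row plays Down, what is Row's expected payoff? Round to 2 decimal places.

E[Down] = 0.25·(-6) + 0.75·1 = (-1.5) + 0.75 = -0.75

-0.75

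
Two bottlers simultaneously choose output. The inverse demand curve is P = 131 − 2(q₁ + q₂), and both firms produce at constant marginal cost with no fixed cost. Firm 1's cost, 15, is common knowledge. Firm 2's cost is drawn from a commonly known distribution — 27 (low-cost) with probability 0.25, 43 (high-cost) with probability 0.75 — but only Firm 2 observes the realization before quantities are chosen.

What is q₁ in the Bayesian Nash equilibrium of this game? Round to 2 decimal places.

Firm 2 with cost c maximizes (131 − 2(q₁+q₂) − c)·q₂, giving q₂(c) = (131 − c − 2q₁)/4.
E[c₂] = 0.25·27 + 0.75·43 = 39
Firm 1's FOC against E[q₂] yields q₁ = (131 − 2·15 + E[c₂])/6 = (131 − 30 + 39)/6 = 23.3333.

23.33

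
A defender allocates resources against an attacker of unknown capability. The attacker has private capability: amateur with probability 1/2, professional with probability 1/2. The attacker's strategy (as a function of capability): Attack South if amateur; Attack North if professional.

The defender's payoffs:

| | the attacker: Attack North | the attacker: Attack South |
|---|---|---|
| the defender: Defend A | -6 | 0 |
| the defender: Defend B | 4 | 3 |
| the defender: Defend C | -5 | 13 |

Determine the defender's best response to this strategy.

Defend C

E[Defend A] = 1/2·(0) + 1/2·(-6) = -3
E[Defend B] = 1/2·(3) + 1/2·(4) = 7/2
E[Defend C] = 1/2·(13) + 1/2·(-5) = 4
Best response: Defend C (4 is the largest).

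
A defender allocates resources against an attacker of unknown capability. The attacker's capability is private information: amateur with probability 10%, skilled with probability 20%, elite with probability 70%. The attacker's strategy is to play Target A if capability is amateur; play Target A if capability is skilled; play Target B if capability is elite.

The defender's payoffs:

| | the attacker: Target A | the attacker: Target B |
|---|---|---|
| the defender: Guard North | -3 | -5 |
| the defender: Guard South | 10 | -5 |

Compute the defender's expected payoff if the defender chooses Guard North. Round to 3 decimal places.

-4.400

E[Guard North] = 0.1·(-3) + 0.2·(-3) + 0.7·(-5) = (-0.3) + (-0.6) + (-3.5) = -4.4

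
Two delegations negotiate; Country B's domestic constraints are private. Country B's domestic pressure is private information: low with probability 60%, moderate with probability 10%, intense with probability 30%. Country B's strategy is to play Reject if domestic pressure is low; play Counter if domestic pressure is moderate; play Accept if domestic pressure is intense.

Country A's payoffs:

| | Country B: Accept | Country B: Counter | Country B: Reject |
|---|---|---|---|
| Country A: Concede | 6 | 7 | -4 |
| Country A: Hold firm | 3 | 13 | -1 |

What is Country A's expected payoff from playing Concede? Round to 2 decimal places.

0.10

Take the expectation over Country B's domestic pressure, weighting each type's action by its prior probability.
E[Concede] = 0.6·(-4) + 0.1·7 + 0.3·6 = (-2.4) + 0.7 + 1.8 = 0.1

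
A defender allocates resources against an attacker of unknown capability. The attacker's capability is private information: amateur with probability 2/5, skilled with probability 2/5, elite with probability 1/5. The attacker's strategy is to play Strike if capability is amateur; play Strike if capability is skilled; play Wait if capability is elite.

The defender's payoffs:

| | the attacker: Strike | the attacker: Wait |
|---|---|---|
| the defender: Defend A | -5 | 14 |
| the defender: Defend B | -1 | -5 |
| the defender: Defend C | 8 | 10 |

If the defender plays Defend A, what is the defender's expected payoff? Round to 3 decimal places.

-1.200

E[Defend A] = 2/5·(-5) + 2/5·(-5) + 1/5·14 = (-2) + (-2) + 14/5 = -6/5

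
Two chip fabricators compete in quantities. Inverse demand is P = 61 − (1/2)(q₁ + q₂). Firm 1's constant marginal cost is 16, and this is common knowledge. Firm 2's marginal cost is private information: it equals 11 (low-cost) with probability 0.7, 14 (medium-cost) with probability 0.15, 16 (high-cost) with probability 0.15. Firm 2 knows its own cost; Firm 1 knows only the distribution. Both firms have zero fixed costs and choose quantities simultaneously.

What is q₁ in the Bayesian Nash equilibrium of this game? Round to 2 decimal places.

Type-c best response for Firm 2: q₂(c) = (61 − c) − q₁/2.
Firm 1 maximizes expected profit; its first-order condition is 61 − q₁ − (1/2)E[q₂] − 16 = 0.
Substituting E[q₂] and solving: E[c₂] = 12.2, so q₁ = (61 − 2·16 + 12.2)/(3/2) = 27.4667.

27.47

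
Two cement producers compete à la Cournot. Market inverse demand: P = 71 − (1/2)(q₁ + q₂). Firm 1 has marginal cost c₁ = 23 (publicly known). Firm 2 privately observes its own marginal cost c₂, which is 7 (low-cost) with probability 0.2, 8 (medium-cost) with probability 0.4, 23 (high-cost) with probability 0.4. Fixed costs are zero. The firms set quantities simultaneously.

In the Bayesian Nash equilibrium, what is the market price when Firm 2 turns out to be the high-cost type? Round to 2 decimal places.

40.53

Type-c best response for Firm 2: q₂(c) = (71 − c) − q₁/2.
Firm 1 maximizes expected profit; its first-order condition is 71 − q₁ − (1/2)E[q₂] − 23 = 0.
Substituting E[q₂] and solving: E[c₂] = 13.8, so q₁ = (71 − 2·23 + 13.8)/(3/2) = 25.8667.
q₂(high-cost) = 35.0667, so P = 71 − (1/2)·(25.8667 + 35.0667) = 40.5333.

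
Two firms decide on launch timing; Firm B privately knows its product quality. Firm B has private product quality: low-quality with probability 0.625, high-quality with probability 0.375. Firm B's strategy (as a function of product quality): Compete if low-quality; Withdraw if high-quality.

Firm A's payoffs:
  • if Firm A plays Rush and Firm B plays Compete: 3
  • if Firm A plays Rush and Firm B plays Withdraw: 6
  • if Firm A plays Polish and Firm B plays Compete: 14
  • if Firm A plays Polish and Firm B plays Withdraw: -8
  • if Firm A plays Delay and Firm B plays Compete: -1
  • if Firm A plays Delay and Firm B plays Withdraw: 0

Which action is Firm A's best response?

Polish

E[Rush] = 0.625·(3) + 0.375·(6) = 4.125
E[Polish] = 0.625·(14) + 0.375·(-8) = 5.75
E[Delay] = 0.625·(-1) + 0.375·(0) = -0.625
Best response: Polish (5.75 is the largest).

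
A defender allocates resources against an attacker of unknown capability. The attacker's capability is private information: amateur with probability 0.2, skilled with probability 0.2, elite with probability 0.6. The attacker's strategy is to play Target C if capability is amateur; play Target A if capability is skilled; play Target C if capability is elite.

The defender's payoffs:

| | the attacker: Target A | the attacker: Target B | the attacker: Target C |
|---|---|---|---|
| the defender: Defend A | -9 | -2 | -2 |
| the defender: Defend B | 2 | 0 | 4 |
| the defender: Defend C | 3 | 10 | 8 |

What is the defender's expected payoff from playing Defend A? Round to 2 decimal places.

-3.40

Take the expectation over the attacker's capability, weighting each type's action by its prior probability.
E[Defend A] = 0.2·(-2) + 0.2·(-9) + 0.6·(-2) = (-0.4) + (-1.8) + (-1.2) = -3.4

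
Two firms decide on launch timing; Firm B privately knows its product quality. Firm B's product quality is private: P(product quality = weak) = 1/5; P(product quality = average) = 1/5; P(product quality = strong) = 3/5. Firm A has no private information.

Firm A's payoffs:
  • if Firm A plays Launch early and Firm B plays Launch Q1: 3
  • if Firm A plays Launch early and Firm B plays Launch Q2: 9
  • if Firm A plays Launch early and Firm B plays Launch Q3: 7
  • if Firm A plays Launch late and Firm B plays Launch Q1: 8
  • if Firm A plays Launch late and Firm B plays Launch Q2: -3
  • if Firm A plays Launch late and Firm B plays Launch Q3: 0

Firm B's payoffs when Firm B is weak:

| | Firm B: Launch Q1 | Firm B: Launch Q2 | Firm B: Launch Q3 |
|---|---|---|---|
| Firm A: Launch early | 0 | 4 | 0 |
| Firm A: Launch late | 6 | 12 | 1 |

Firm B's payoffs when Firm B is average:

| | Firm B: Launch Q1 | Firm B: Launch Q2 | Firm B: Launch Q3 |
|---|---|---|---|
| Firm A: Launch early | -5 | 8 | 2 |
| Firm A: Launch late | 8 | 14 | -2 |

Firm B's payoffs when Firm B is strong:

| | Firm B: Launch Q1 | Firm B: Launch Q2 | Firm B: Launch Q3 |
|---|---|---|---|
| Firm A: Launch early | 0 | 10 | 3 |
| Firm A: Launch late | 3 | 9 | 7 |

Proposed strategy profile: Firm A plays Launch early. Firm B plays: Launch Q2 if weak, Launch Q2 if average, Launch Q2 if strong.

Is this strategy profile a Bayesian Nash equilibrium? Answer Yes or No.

A profile is a BNE iff every type of every player is best-responding given beliefs about the other side.
Firm A plays Launch early: E[Launch early] = 1/5·(9) + 1/5·(9) + 3/5·(9) = 9; E[Launch late] = -3. Best-responding. ✓
Firm B (product quality weak), facing Launch early: Launch Q1 gives 0, Launch Q2 gives 4, Launch Q3 gives 0. Proposed Launch Q2 is best. ✓
Firm B (product quality average), facing Launch early: Launch Q1 gives -5, Launch Q2 gives 8, Launch Q3 gives 2. Proposed Launch Q2 is best. ✓
Firm B (product quality strong), facing Launch early: Launch Q1 gives 0, Launch Q2 gives 10, Launch Q3 gives 3. Proposed Launch Q2 is best. ✓

Yes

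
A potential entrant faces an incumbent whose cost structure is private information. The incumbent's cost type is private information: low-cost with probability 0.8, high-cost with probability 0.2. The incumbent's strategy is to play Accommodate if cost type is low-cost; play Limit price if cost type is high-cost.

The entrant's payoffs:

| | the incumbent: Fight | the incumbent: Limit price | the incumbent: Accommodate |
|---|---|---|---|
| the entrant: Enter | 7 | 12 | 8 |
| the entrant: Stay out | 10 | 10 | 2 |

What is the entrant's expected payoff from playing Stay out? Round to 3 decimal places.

3.600

E[Stay out] = 0.8·2 + 0.2·10 = 1.6 + 2 = 3.6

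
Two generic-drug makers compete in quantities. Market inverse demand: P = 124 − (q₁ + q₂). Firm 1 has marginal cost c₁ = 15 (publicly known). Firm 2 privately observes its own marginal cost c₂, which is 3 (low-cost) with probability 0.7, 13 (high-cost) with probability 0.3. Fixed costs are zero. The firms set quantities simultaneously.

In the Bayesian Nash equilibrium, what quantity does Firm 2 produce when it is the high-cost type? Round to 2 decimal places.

Type-c best response for Firm 2: q₂(c) = (124 − c)/2 − q₁/2.
Firm 1 maximizes expected profit; its first-order condition is 124 − 2q₁ − E[q₂] − 15 = 0.
Substituting E[q₂] and solving: E[c₂] = 6, so q₁ = (124 − 2·15 + 6)/3 = 33.3333.
q₂(high-cost) = (124 − 13 − 33.3333)/2 = 38.8333.

38.83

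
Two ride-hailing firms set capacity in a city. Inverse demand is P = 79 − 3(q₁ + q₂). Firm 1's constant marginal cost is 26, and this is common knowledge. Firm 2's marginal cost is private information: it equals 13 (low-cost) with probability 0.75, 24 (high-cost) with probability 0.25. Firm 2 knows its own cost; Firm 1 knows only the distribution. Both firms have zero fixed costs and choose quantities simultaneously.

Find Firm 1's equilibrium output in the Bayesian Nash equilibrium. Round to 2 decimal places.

Each type of Firm 2 best-responds to q₁; Firm 1 best-responds to the expected q₂ over Firm 2's types.
Firm 2 with cost c maximizes (79 − 3(q₁+q₂) − c)·q₂, giving q₂(c) = (79 − c − 3q₁)/6.
E[c₂] = 0.75·13 + 0.25·24 = 15.75
Firm 1's FOC against E[q₂] yields q₁ = (79 − 2·26 + E[c₂])/9 = (79 − 52 + 15.75)/9 = 4.75.

4.75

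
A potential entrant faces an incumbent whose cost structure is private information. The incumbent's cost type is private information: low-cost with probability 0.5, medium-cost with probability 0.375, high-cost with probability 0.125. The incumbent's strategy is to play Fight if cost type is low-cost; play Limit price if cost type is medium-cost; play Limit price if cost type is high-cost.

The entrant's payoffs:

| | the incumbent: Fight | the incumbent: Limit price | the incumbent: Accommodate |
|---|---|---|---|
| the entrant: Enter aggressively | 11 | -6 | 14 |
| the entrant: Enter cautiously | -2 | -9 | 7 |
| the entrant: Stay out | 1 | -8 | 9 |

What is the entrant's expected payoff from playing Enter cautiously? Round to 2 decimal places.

-5.50

E[Enter cautiously] = 0.5·(-2) + 0.375·(-9) + 0.125·(-9) = (-1) + (-3.375) + (-1.125) = -5.5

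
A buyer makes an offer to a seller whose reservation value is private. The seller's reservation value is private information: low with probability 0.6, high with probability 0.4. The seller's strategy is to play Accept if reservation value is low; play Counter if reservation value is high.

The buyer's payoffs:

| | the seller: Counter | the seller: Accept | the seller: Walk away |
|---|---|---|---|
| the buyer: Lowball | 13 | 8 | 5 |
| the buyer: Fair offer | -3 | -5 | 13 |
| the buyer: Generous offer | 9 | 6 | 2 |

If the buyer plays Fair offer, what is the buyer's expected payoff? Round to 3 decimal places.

-4.200

E[Fair offer] = 0.6·(-5) + 0.4·(-3) = (-3) + (-1.2) = -4.2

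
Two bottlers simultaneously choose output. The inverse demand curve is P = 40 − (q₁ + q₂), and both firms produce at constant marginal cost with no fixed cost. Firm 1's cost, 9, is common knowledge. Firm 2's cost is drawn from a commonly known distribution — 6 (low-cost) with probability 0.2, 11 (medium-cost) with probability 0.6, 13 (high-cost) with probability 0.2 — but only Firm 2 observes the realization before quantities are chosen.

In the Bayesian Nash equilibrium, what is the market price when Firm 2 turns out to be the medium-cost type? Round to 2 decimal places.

Each type of Firm 2 best-responds to q₁; Firm 1 best-responds to the expected q₂ over Firm 2's types.
Firm 2 with cost c maximizes (40 − (q₁+q₂) − c)·q₂, giving q₂(c) = (40 − c − q₁)/2.
E[c₂] = 0.2·6 + 0.6·11 + 0.2·13 = 10.4
Firm 1's FOC against E[q₂] yields q₁ = (40 − 2·9 + E[c₂])/3 = (40 − 18 + 10.4)/3 = 10.8.
q₂(medium-cost) = 9.1, so P = 40 − (10.8 + 9.1) = 20.1.

20.10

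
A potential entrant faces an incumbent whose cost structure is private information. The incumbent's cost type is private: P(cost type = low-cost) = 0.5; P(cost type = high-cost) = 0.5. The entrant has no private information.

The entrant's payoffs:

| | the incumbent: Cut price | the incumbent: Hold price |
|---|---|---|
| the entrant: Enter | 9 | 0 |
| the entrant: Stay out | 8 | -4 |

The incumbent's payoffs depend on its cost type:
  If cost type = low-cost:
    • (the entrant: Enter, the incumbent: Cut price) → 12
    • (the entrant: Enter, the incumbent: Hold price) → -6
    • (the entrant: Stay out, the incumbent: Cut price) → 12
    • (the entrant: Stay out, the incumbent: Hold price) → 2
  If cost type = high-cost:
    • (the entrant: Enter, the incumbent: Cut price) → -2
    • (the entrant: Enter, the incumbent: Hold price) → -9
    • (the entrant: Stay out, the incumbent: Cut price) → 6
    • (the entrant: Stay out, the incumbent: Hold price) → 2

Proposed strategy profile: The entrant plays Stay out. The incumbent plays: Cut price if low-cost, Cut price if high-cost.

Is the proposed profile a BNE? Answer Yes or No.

No

The entrant plays Stay out: E[Stay out] = 0.5·(8) + 0.5·(8) = 8; E[Enter] = 9. Not best-responding. ✗
The incumbent (cost type low-cost), facing Stay out: Cut price gives 12, Hold price gives 2. Proposed Cut price is best. ✓
The incumbent (cost type high-cost), facing Stay out: Cut price gives 6, Hold price gives 2. Proposed Cut price is best. ✓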